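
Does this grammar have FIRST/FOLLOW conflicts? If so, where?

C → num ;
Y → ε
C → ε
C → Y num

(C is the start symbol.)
Nullable non-terminals: C, Y.
FIRST sets used below: FIRST(Y) = { ε }

C: nullable alternative(s) C → ε; FOLLOW(C) = { $ }
  C → num ;: FIRST \ {ε} = { 'num' } — disjoint from FOLLOW(C)
  C → ε: FIRST \ {ε} = { } — this is the only nullable alternative, skip
  C → Y num: FIRST \ {ε} = { 'num' } — disjoint from FOLLOW(C)
Y has a nullable alternative but only one production, so nothing to check.

No FIRST/FOLLOW conflicts found.

Answer: No FIRST/FOLLOW conflicts.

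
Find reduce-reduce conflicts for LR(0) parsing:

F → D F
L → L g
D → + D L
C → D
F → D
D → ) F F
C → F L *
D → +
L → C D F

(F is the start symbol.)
Yes — I8: [C → D .] vs [F → D .]

Augment with F' → F and build the canonical LR(0) collection (I0 = CLOSURE({[F' → . F]}), then GOTO on every symbol after a dot until no new states appear). It has 18 states:
  I0: { [D → . ) F F], [D → . + D L], [D → . +], [F → . D F], [F → . D], [F' → . F] }  — shift
  I1: { [D → ) . F F], [D → . ) F F], [D → . + D L], [D → . +], [F → . D F], [F → . D] }  — shift
  I2: { [D → + . D L], [D → + .], [D → . ) F F], [D → . + D L], [D → . +] }  — shift, reduce
  I3: { [D → . ) F F], [D → . + D L], [D → . +], [F → . D F], [F → . D], [F → D . F], [F → D .] }  — shift, reduce
  I4: { [F' → F .] }  — accept
  I5: { [F → D F .] }  — reduce
  I6: { [C → . D], [C → . F L *], [D → + D . L], [D → . ) F F], [D → . + D L], [D → . +], [F → . D F], [F → . D], [L → . C D F], [L → . L g] }  — shift
  I7: { [D → . ) F F], [D → . + D L], [D → . +], [L → C . D F] }  — shift
  I8: { [C → D .], [D → . ) F F], [D → . + D L], [D → . +], [F → . D F], [F → . D], [F → D . F], [F → D .] }  — shift, 2 reduces
  I9: { [C → . D], [C → . F L *], [C → F . L *], [D → . ) F F], [D → . + D L], [D → . +], [F → . D F], [F → . D], [L → . C D F], [L → . L g] }  — shift
  I10: { [D → + D L .], [L → L . g] }  — shift, reduce
  I11: { [L → L g .] }  — reduce
  I12: { [C → F L . *], [L → L . g] }  — shift
  I13: { [C → F L * .] }  — reduce
  I14: { [D → . ) F F], [D → . + D L], [D → . +], [F → . D F], [F → . D], [L → C D . F] }  — shift
  I15: { [L → C D F .] }  — reduce
  I16: { [D → ) F . F], [D → . ) F F], [D → . + D L], [D → . +], [F → . D F], [F → . D] }  — shift
  I17: { [D → ) F F .] }  — reduce

I8 contains complete items [C → D .], [F → D .] — reduce-reduce conflict.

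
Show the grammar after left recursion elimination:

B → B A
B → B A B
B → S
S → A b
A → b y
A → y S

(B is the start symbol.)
B is directly left-recursive. The standard transformation for
  A → A α₁ | ... | A α_m | β₁ | ... | β_n
is
  A  → β₁ A' | ... | β_n A'
  A' → α₁ A' | ... | α_m A' | ε

B → S becomes B → S B'
B → B A becomes B' → A B'
B → B A B becomes B' → A B B'
Add B' → ε

Productions for other non-terminals are unchanged:
  S → A b
  A → b y
  A → y S

Resulting grammar:
B → S B'
B' → A B'
B' → A B B'
B' → ε
S → A b
A → b y
A → y S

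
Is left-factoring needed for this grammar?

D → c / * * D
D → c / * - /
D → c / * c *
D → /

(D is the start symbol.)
Yes, D has productions with common prefix 'c / *'

Left-factoring is needed when two productions for the same non-terminal
share a common prefix on the right-hand side.

Productions for D:
  D → c / * * D
  D → c / * - /
  D → c / * c *
  D → /

Found common prefix 'c / *' in productions for D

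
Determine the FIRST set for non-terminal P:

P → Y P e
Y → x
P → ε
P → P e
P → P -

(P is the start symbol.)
{ '-', 'e', 'x', ε }

FIRST sets of the other non-terminals involved (by the same procedure, iterated to a fixed point):
  FIRST(Y) = { 'x' }

From P → Y P e:
  - Y is a non-terminal: add FIRST(Y) \ {ε} = { 'x' }
    Y is not nullable, so stop
From P → ε:
  - ε-production, so ε ∈ FIRST(P)
From P → P e:
  - P is the symbol being defined: contributes nothing new
    P is nullable, so continue to the next symbol
  - e is a terminal: add 'e' and stop
From P → P -:
  - P is the symbol being defined: contributes nothing new
    P is nullable, so continue to the next symbol
  - '-' is a terminal: add '-' and stop

Collecting: FIRST(P) = { '-', 'e', 'x', ε }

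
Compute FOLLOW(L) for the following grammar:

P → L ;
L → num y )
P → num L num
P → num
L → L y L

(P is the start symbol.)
{ ';', 'num', 'y' }

In P → L ;: L is followed by ';', add FIRST(';') \ {ε} = { ';' }
In P → num L num: L is followed by num, add FIRST(num) \ {ε} = { 'num' }
In L → L y L: L is followed by y L, add FIRST(y L) \ {ε} = { 'y' }
In L → L y L: L is at the end; this adds FOLLOW(L) to itself — nothing new

Taking the union: FOLLOW(L) = { ';', 'num', 'y' }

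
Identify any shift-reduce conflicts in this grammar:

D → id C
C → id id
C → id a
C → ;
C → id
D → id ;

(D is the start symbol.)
Augment with D' → D and build the canonical LR(0) collection (I0 = CLOSURE({[D' → . D]}), then GOTO on every symbol after a dot until no new states appear). It has 8 states:
  I0: { [D → . id ;], [D → . id C], [D' → . D] }  — shift
  I1: { [D' → D .] }  — accept
  I2: { [C → . ;], [C → . id a], [C → . id id], [C → . id], [D → id . ;], [D → id . C] }  — shift
  I3: { [C → ; .], [D → id ; .] }  — 2 reduces
  I4: { [D → id C .] }  — reduce
  I5: { [C → id . a], [C → id . id], [C → id .] }  — shift, reduce
  I6: { [C → id a .] }  — reduce
  I7: { [C → id id .] }  — reduce

I5 contains reduce item [C → id .] and shift items [C → id . a], [C → id . id] — shift-reduce conflict.

Answer: Yes — I5: [C → id .] vs [C → id . a]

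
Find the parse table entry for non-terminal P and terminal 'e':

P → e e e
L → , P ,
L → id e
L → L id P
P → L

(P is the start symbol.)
To find M[P, 'e'], we find productions for P where 'e' is in the predict set (PREDICT(N → α) = (FIRST(α) \ {ε}) ∪ (FOLLOW(N) if α ⇒* ε)).

Relevant sets:
  FIRST(L) = { ',', 'id' }

P → e e e: PREDICT = { 'e' }
  'e' is in predict set, so this production goes in M[P, 'e']
P → L: PREDICT = { ',', 'id' }

M[P, 'e'] = P → e e e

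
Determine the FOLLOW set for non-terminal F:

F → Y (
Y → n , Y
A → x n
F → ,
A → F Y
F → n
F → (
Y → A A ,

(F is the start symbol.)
To compute FOLLOW(F), find every occurrence of F on a right-hand side N → α F β: add FIRST(β) \ {ε}, and if β is empty or nullable also add FOLLOW(N). Iterate to a fixed point.

F is the start symbol, so $ ∈ FOLLOW(F).
In A → F Y: F is followed by Y, add FIRST(Y) \ {ε} = { '(', ',', 'n', 'x' }

Taking the union: FOLLOW(F) = { $, '(', ',', 'n', 'x' }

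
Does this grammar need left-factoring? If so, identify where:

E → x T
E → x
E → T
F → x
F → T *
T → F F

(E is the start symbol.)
Left-factoring is needed when two productions for the same non-terminal
share a common prefix on the right-hand side.

Productions for E:
  E → x T
  E → x
  E → T
Productions for F:
  F → x
  F → T *

Found common prefix 'x' in productions for E

Answer: Yes, E has productions with common prefix 'x'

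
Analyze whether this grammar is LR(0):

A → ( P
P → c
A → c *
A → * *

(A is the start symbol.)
Yes, the grammar is LR(0)

A grammar is LR(0) if no state in the canonical LR(0) collection has:
  - both a shift item (dot before a terminal) and a complete item (shift-reduce conflict), or
  - two or more complete items (reduce-reduce conflict; the accept item [A' → A .] counts as a complete item here).

Augment with A' → A and build the canonical LR(0) collection (I0 = CLOSURE({[A' → . A]}), then GOTO on every symbol after a dot until no new states appear). It has 9 states:
  I0: { [A → . ( P], [A → . * *], [A → . c *], [A' → . A] }  — shift
  I1: { [A → ( . P], [P → . c] }  — shift
  I2: { [A → * . *] }  — shift
  I3: { [A' → A .] }  — accept
  I4: { [A → c . *] }  — shift
  I5: { [A → c * .] }  — reduce
  I6: { [A → * * .] }  — reduce
  I7: { [A → ( P .] }  — reduce
  I8: { [P → c .] }  — reduce

Every state is either a pure shift/goto state or contains exactly one complete item and nothing to shift — no conflicts. The grammar is LR(0).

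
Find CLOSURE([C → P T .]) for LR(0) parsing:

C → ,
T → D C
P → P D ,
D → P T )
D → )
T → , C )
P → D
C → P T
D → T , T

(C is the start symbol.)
To compute CLOSURE, for each item [A → α.Bβ] where B is a non-terminal, add [B → .γ] for all productions B → γ; repeat for the newly added items until nothing changes.

Start with: [C → P T .]
The dot is at the end, so nothing is added.

CLOSURE = { [C → P T .] }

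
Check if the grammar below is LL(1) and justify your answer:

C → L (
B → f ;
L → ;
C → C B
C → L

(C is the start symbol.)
No. Predict set conflict for C: { ';' }

A grammar is LL(1) if for each non-terminal N with multiple productions, the predict sets of those productions are pairwise disjoint, where PREDICT(N → α) = (FIRST(α) \ {ε}) ∪ (FOLLOW(N) if α ⇒* ε).

Relevant sets:
  FIRST(L) = { ';' }
  FIRST(C) = { ';' }

For C:
  PREDICT(C → L '(') = { ';' }
  PREDICT(C → C B) = { ';' }
  PREDICT(C → L) = { ';' }
B, L have a single production, so nothing to check there.

Conflict found: Predict set conflict for C: { ';' }
The grammar is NOT LL(1).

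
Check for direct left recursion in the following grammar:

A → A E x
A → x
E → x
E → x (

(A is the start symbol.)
Direct left recursion occurs when N → N α for some non-terminal N (the right-hand side begins with the left-hand side itself).

A → A E x: LEFT RECURSIVE (starts with A)
A → x: starts with x
E → x: starts with x
E → x (: starts with x

The grammar has direct left recursion on: A.

Answer: Yes, A is left-recursive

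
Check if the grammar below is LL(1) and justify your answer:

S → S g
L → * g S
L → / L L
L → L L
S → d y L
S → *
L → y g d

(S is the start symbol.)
A grammar is LL(1) if for each non-terminal N with multiple productions, the predict sets of those productions are pairwise disjoint, where PREDICT(N → α) = (FIRST(α) \ {ε}) ∪ (FOLLOW(N) if α ⇒* ε).

Relevant sets:
  FIRST(S) = { '*', 'd' }
  FIRST(L) = { '*', '/', 'y' }

For S:
  PREDICT(S → S g) = { '*', 'd' }
  PREDICT(S → d y L) = { 'd' }
  PREDICT(S → '*') = { '*' }
For L:
  PREDICT(L → '*' g S) = { '*' }
  PREDICT(L → '/' L L) = { '/' }
  PREDICT(L → L L) = { '*', '/', 'y' }
  PREDICT(L → y g d) = { 'y' }

Conflict found: Predict set conflict for S: { 'd' }
The grammar is NOT LL(1).

Answer: No. Predict set conflict for S: { 'd' }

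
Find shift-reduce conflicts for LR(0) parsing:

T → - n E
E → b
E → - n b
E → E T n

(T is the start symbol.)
A shift-reduce conflict occurs when an LR(0) state has both:
  - a complete (reduce) item [A → α .] (dot at the end), and
  - a shift item [B → β . c γ] (dot before a terminal).

Augment with T' → T and build the canonical LR(0) collection (I0 = CLOSURE({[T' → . T]}), then GOTO on every symbol after a dot until no new states appear). It has 11 states:
  I0: { [T → . - n E], [T' → . T] }  — shift
  I1: { [T → - . n E] }  — shift
  I2: { [T' → T .] }  — accept
  I3: { [E → . - n b], [E → . E T n], [E → . b], [T → - n . E] }  — shift
  I4: { [E → - . n b] }  — shift
  I5: { [E → E . T n], [T → - n E .], [T → . - n E] }  — shift, reduce
  I6: { [E → b .] }  — reduce
  I7: { [E → E T . n] }  — shift
  I8: { [E → E T n .] }  — reduce
  I9: { [E → - n . b] }  — shift
  I10: { [E → - n b .] }  — reduce

I5 contains reduce item [T → - n E .] and shift item [T → . - n E] — shift-reduce conflict.

Answer: Yes — I5: [T → - n E .] vs [T → . - n E]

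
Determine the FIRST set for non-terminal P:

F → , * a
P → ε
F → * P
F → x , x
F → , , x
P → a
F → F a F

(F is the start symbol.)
From P → ε:
  - ε-production, so ε ∈ FIRST(P)
From P → a:
  - a is a terminal: add 'a' and stop

Collecting: FIRST(P) = { 'a', ε }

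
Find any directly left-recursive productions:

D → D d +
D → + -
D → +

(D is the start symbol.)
D → D d +: LEFT RECURSIVE (starts with D)
D → + -: starts with '+'
D → +: starts with '+'

The grammar has direct left recursion on: D.

Answer: Yes, D is left-recursive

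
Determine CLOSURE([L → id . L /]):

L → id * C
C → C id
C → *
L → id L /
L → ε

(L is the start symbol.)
Start with: [L → id . L /]
  [L → id . L /] has the dot before L: add [L → . id * C], [L → . id L /], [L → .]
No further items can be added.

CLOSURE = { [L → . id * C], [L → . id L /], [L → .], [L → id . L /] }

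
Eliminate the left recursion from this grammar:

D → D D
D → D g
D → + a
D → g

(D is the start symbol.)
D → + a D'
D → g D'
D' → D D'
D' → g D'
D' → ε

D is directly left-recursive. The standard transformation for
  A → A α₁ | ... | A α_m | β₁ | ... | β_n
is
  A  → β₁ A' | ... | β_n A'
  A' → α₁ A' | ... | α_m A' | ε

D → + a becomes D → + a D'
D → g becomes D → g D'
D → D D becomes D' → D D'
D → D g becomes D' → g D'
Add D' → ε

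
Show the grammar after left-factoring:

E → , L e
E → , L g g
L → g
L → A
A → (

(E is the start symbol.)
Left-factoring transforms A → αβ₁ | αβ₂ into A → αA' and A' → β₁ | β₂
(α is the longest common prefix among the alternatives). Repeat until
no nonterminal has two alternatives with a common prefix.

Round 1: E has alternatives sharing prefix ', L'. Introduce E': E → , L E'
  Add: E' → e
  Add: E' → g g

No remaining common prefixes — done.

Resulting grammar:
E → , L E'
E' → e
E' → g g
L → g
L → A
A → (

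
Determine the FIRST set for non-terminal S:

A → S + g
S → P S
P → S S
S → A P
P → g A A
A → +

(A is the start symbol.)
{ '+', 'g' }

To compute FIRST(S), examine every production with S on the left-hand side, reading each right-hand side left to right until a non-nullable symbol is reached.

FIRST sets of the other non-terminals involved (by the same procedure, iterated to a fixed point):
  FIRST(P) = { '+', 'g' }
  FIRST(A) = { '+', 'g' }

From S → P S:
  - P is a non-terminal: add FIRST(P) \ {ε} = { '+', 'g' }
    P is not nullable, so stop
From S → A P:
  - A is a non-terminal: add FIRST(A) \ {ε} = { '+', 'g' }
    A is not nullable, so stop

Collecting: FIRST(S) = { '+', 'g' }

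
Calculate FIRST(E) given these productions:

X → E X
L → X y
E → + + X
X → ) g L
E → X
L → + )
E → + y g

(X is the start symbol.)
{ ')', '+' }

To compute FIRST(E), examine every production with E on the left-hand side, reading each right-hand side left to right until a non-nullable symbol is reached.

FIRST sets of the other non-terminals involved (by the same procedure, iterated to a fixed point):
  FIRST(X) = { ')', '+' }

From E → + + X:
  - '+' is a terminal: add '+' and stop
From E → X:
  - X is a non-terminal: add FIRST(X) \ {ε} = { ')', '+' }
    X is not nullable, so stop
From E → + y g:
  - '+' is a terminal: add '+' and stop

Collecting: FIRST(E) = { ')', '+' }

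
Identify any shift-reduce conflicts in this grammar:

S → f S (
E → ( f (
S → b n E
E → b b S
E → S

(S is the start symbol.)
A shift-reduce conflict occurs when an LR(0) state has both:
  - a complete (reduce) item [A → α .] (dot at the end), and
  - a shift item [B → β . c γ] (dot before a terminal).

Augment with S' → S and build the canonical LR(0) collection (I0 = CLOSURE({[S' → . S]}), then GOTO on every symbol after a dot until no new states appear). It has 15 states:
  I0: { [S → . b n E], [S → . f S (], [S' → . S] }  — shift
  I1: { [S' → S .] }  — accept
  I2: { [S → b . n E] }  — shift
  I3: { [S → . b n E], [S → . f S (], [S → f . S (] }  — shift
  I4: { [S → f S . (] }  — shift
  I5: { [S → f S ( .] }  — reduce
  I6: { [E → . ( f (], [E → . S], [E → . b b S], [S → . b n E], [S → . f S (], [S → b n . E] }  — shift
  I7: { [E → ( . f (] }  — shift
  I8: { [S → b n E .] }  — reduce
  I9: { [E → S .] }  — reduce
  I10: { [E → b . b S], [S → b . n E] }  — shift
  I11: { [E → b b . S], [S → . b n E], [S → . f S (] }  — shift
  I12: { [E → b b S .] }  — reduce
  I13: { [E → ( f . (] }  — shift
  I14: { [E → ( f ( .] }  — reduce

No state contains both a complete item and a shift item.

Answer: No shift-reduce conflicts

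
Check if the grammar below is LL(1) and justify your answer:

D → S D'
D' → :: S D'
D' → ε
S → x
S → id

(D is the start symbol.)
A grammar is LL(1) if for each non-terminal N with multiple productions, the predict sets of those productions are pairwise disjoint, where PREDICT(N → α) = (FIRST(α) \ {ε}) ∪ (FOLLOW(N) if α ⇒* ε).

Relevant sets:
  FOLLOW(D') = { $ }

For D':
  PREDICT(D' → :: S D') = { '::' }
  PREDICT(D' → ε) = { $ }
For S:
  PREDICT(S → x) = { 'x' }
  PREDICT(S → id) = { 'id' }
D has a single production, so nothing to check there.

All predict sets are disjoint. The grammar IS LL(1).

Answer: Yes, the grammar is LL(1).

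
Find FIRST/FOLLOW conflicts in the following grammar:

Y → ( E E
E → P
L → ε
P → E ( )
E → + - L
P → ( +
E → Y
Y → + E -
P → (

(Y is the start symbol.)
No FIRST/FOLLOW conflicts.

A FIRST/FOLLOW conflict occurs when a non-terminal N has a nullable alternative N → β (β ⇒* ε) and another alternative N → α with FIRST(α) ∩ FOLLOW(N) ≠ ∅: on such a lookahead the parser cannot decide between expanding α and letting N vanish via β.

Nullable non-terminals: L.
L has a nullable alternative but only one production, so nothing to check.

E, P, Y have no nullable alternative, so no FIRST/FOLLOW check is needed there.

No FIRST/FOLLOW conflicts found.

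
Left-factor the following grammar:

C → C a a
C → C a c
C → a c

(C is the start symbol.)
Left-factoring transforms A → αβ₁ | αβ₂ into A → αA' and A' → β₁ | β₂
(α is the longest common prefix among the alternatives). Repeat until
no nonterminal has two alternatives with a common prefix.

Round 1: C has alternatives sharing prefix 'C a'. Introduce C': C → C a C'
  Add: C' → a
  Add: C' → c

No remaining common prefixes — done.

Resulting grammar:
C → C a C'
C' → a
C' → c
C → a c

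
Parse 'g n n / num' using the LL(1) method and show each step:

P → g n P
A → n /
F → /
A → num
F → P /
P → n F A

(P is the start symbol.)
Stack is shown with the top on the left.

Stack    Input          Action
------------------------------
P $      g n n / num $  output P → g n P
g n P $  g n n / num $  match 'g'
n P $    n n / num $    match 'n'
P $      n / num $      output P → n F A
n F A $  n / num $      match 'n'
F A $    / num $        output F → /
/ A $    / num $        match '/'
A $      num $          output A → num
num $    num $          match 'num'
$        $              accept

The string is accepted.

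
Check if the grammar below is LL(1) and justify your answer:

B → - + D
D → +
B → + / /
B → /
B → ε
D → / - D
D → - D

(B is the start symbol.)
Yes, the grammar is LL(1).

A grammar is LL(1) if for each non-terminal N with multiple productions, the predict sets of those productions are pairwise disjoint, where PREDICT(N → α) = (FIRST(α) \ {ε}) ∪ (FOLLOW(N) if α ⇒* ε).

Relevant sets:
  FOLLOW(B) = { $ }

For B:
  PREDICT(B → '-' '+' D) = { '-' }
  PREDICT(B → '+' '/' '/') = { '+' }
  PREDICT(B → '/') = { '/' }
  PREDICT(B → ε) = { $ }
For D:
  PREDICT(D → '+') = { '+' }
  PREDICT(D → '/' '-' D) = { '/' }
  PREDICT(D → '-' D) = { '-' }

All predict sets are disjoint. The grammar IS LL(1).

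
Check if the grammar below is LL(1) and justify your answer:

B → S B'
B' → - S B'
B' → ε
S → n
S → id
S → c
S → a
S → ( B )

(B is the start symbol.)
Relevant sets:
  FOLLOW(B') = { $, ')' }

For B':
  PREDICT(B' → '-' S B') = { '-' }
  PREDICT(B' → ε) = { $, ')' }
For S:
  PREDICT(S → n) = { 'n' }
  PREDICT(S → id) = { 'id' }
  PREDICT(S → c) = { 'c' }
  PREDICT(S → a) = { 'a' }
  PREDICT(S → '(' B ')') = { '(' }
B has a single production, so nothing to check there.

All predict sets are disjoint. The grammar IS LL(1).

Answer: Yes, the grammar is LL(1).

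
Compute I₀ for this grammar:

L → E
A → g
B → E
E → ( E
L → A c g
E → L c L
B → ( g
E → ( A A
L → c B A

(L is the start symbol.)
First, augment the grammar with L' → L
I₀ = CLOSURE({ [L' → . L] }):
  [L' → . L] has the dot before L: add [L → . E], [L → . A c g], [L → . c B A]
  [L → . E] has the dot before E: add [E → . ( E], [E → . L c L], [E → . ( A A]
  [L → . A c g] has the dot before A: add [A → . g]
No further items can be added.

I₀ = { [A → . g], [E → . ( A A], [E → . ( E], [E → . L c L], [L → . A c g], [L → . E], [L → . c B A], [L' → . L] }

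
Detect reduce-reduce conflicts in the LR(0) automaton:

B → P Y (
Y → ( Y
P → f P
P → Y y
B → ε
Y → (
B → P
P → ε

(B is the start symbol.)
Yes — I0: [B → .] vs [P → .]

A reduce-reduce conflict occurs when an LR(0) state has two complete items [A → α .] and [B → β .] — both call for a reduction, and with no lookahead the parser cannot choose between them.

Augment with B' → B and build the canonical LR(0) collection (I0 = CLOSURE({[B' → . B]}), then GOTO on every symbol after a dot until no new states appear). It has 11 states:
  I0: { [B → . P Y (], [B → . P], [B → .], [B' → . B], [P → . Y y], [P → . f P], [P → .], [Y → . ( Y], [Y → . (] }  — shift, 2 reduces
  I1: { [Y → ( . Y], [Y → ( .], [Y → . ( Y], [Y → . (] }  — shift, reduce
  I2: { [B' → B .] }  — accept
  I3: { [B → P . Y (], [B → P .], [Y → . ( Y], [Y → . (] }  — shift, reduce
  I4: { [P → Y . y] }  — shift
  I5: { [P → . Y y], [P → . f P], [P → .], [P → f . P], [Y → . ( Y], [Y → . (] }  — shift, reduce
  I6: { [P → f P .] }  — reduce
  I7: { [P → Y y .] }  — reduce
  I8: { [B → P Y . (] }  — shift
  I9: { [B → P Y ( .] }  — reduce
  I10: { [Y → ( Y .] }  — reduce

I0 contains complete items [B → .], [P → .] — reduce-reduce conflict.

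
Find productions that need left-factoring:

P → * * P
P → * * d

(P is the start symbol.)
Yes, P has productions with common prefix '* *'

Left-factoring is needed when two productions for the same non-terminal
share a common prefix on the right-hand side.

Productions for P:
  P → * * P
  P → * * d

Found common prefix '* *' in productions for P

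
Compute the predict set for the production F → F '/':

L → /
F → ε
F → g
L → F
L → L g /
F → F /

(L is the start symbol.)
{ '/', 'g' }

PREDICT(F → F '/') = (FIRST(RHS) \ {ε}) ∪ (FOLLOW(F) if ε ∈ FIRST(RHS), i.e. RHS ⇒* ε)
FIRST(F) = { '/', 'g', ε }
FIRST(F '/') = { '/', 'g' }
ε ∉ FIRST(F '/'), so FOLLOW(F) is not added.
PREDICT(F → F '/') = { '/', 'g' }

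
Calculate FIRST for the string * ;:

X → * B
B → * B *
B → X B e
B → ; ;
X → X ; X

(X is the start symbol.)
To compute FIRST(* ;), process the symbols left to right:
Symbol * is a terminal. Add '*' and stop.
FIRST(* ;) = { '*' }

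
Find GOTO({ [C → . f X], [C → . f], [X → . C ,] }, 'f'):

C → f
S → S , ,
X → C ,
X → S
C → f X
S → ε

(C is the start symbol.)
GOTO(I, 'f') = CLOSURE({ [A → αX.β] : [A → α.Xβ] ∈ I, X = 'f' })

Items with dot before 'f', with the dot advanced:
  [C → . f] → [C → f .]
  [C → . f X] → [C → f . X]
Closure of the advanced items:
  [C → f . X] has the dot before X: add [X → . C ,], [X → . S]
  [X → . C ,] has the dot before C: add [C → . f], [C → . f X]
  [X → . S] has the dot before S: add [S → . S , ,], [S → .]

GOTO = { [C → . f X], [C → . f], [C → f . X], [C → f .], [S → . S , ,], [S → .], [X → . C ,], [X → . S] }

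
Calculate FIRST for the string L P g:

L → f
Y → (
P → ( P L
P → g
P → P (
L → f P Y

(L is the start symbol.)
{ 'f' }

FIRST sets of the non-terminals involved (from the grammar, by fixed-point iteration):
  FIRST(L) = { 'f' }

To compute FIRST(L P g), process the symbols left to right:
Symbol L is a non-terminal. Add FIRST(L) \ {ε} = { 'f' }
L is not nullable (ε ∉ FIRST(L)), so stop here.
FIRST(L P g) = { 'f' }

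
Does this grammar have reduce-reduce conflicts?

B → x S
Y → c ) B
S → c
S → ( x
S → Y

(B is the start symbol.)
No reduce-reduce conflicts

Augment with B' → B and build the canonical LR(0) collection (I0 = CLOSURE({[B' → . B]}), then GOTO on every symbol after a dot until no new states appear). It has 10 states:
  I0: { [B → . x S], [B' → . B] }  — shift
  I1: { [B' → B .] }  — accept
  I2: { [B → x . S], [S → . ( x], [S → . Y], [S → . c], [Y → . c ) B] }  — shift
  I3: { [S → ( . x] }  — shift
  I4: { [B → x S .] }  — reduce
  I5: { [S → Y .] }  — reduce
  I6: { [S → c .], [Y → c . ) B] }  — shift, reduce
  I7: { [B → . x S], [Y → c ) . B] }  — shift
  I8: { [Y → c ) B .] }  — reduce
  I9: { [S → ( x .] }  — reduce

No state contains more than one complete item.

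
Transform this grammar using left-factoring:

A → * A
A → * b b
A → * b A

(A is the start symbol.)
Left-factoring transforms A → αβ₁ | αβ₂ into A → αA' and A' → β₁ | β₂
(α is the longest common prefix among the alternatives). Repeat until
no nonterminal has two alternatives with a common prefix.

Round 1: A has alternatives sharing prefix '*'. Introduce A': A → * A'
  Add: A' → A
  Add: A' → b b
  Add: A' → b A

Round 2: A' has alternatives sharing prefix 'b'. Introduce A'': A' → b A''
  Add: A'' → b
  Add: A'' → A

No remaining common prefixes — done.

Resulting grammar:
A → * A'
A' → A
A' → b A''
A'' → b
A'' → A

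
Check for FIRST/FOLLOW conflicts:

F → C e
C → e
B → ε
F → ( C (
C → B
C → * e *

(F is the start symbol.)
Yes. C → e with FOLLOW(C) on { 'e' }

A FIRST/FOLLOW conflict occurs when a non-terminal N has a nullable alternative N → β (β ⇒* ε) and another alternative N → α with FIRST(α) ∩ FOLLOW(N) ≠ ∅: on such a lookahead the parser cannot decide between expanding α and letting N vanish via β.

Nullable non-terminals: B, C.
FIRST sets used below: FIRST(B) = { ε }
B has a nullable alternative but only one production, so nothing to check.

C: nullable alternative(s) C → B; FOLLOW(C) = { '(', 'e' }
  C → e: FIRST \ {ε} = { 'e' } — overlaps FOLLOW(C) on { 'e' }: CONFLICT
  C → B: FIRST \ {ε} = { } — this is the only nullable alternative, skip
  C → * e *: FIRST \ {ε} = { '*' } — disjoint from FOLLOW(C)

F has no nullable alternative, so no FIRST/FOLLOW check is needed there.

So the grammar has 1 FIRST/FOLLOW conflict (marked CONFLICT above).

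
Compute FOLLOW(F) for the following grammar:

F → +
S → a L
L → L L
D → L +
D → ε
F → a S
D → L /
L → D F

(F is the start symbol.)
To compute FOLLOW(F), find every occurrence of F on a right-hand side N → α F β: add FIRST(β) \ {ε}, and if β is empty or nullable also add FOLLOW(N). Iterate to a fixed point.

F is the start symbol, so $ ∈ FOLLOW(F).
In L → D F: F is at the end, add FOLLOW(L)

The FOLLOW sets referred to above (computed the same way, to a fixed point):
  FOLLOW(L) = { $, '+', '/', 'a' }

Taking the union: FOLLOW(F) = { $, '+', '/', 'a' }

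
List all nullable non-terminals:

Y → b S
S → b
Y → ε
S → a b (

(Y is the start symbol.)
{ 'Y' }

A non-terminal is nullable if it can derive ε (the empty string): either it has an ε-production, or it has a production whose right-hand side consists entirely of nullable non-terminals.

ε-productions: Y → ε
So Y is immediately nullable.
No further non-terminal can be added: every production for the remaining non-terminals contains a terminal or a non-nullable non-terminal.
Nullable = { 'Y' }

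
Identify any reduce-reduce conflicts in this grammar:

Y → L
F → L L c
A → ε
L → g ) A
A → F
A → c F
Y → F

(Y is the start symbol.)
No reduce-reduce conflicts

A reduce-reduce conflict occurs when an LR(0) state has two complete items [A → α .] and [B → β .] — both call for a reduction, and with no lookahead the parser cannot choose between them.

Augment with Y' → Y and build the canonical LR(0) collection (I0 = CLOSURE({[Y' → . Y]}), then GOTO on every symbol after a dot until no new states appear). It has 13 states:
  I0: { [F → . L L c], [L → . g ) A], [Y → . F], [Y → . L], [Y' → . Y] }  — shift
  I1: { [Y → F .] }  — reduce
  I2: { [F → L . L c], [L → . g ) A], [Y → L .] }  — shift, reduce
  I3: { [Y' → Y .] }  — accept
  I4: { [L → g . ) A] }  — shift
  I5: { [A → . F], [A → . c F], [A → .], [F → . L L c], [L → . g ) A], [L → g ) . A] }  — shift, reduce
  I6: { [L → g ) A .] }  — reduce
  I7: { [A → F .] }  — reduce
  I8: { [F → L . L c], [L → . g ) A] }  — shift
  I9: { [A → c . F], [F → . L L c], [L → . g ) A] }  — shift
  I10: { [A → c F .] }  — reduce
  I11: { [F → L L . c] }  — shift
  I12: { [F → L L c .] }  — reduce

No state contains more than one complete item.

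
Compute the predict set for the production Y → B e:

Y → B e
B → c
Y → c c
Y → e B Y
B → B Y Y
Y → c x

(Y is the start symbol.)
PREDICT(Y → B e) = (FIRST(RHS) \ {ε}) ∪ (FOLLOW(Y) if ε ∈ FIRST(RHS), i.e. RHS ⇒* ε)
FIRST(B) = { 'c' }
FIRST(B e) = { 'c' }
ε ∉ FIRST(B e), so FOLLOW(Y) is not added.
PREDICT(Y → B e) = { 'c' }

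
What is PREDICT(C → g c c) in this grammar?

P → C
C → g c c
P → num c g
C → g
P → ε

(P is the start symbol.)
{ 'g' }

PREDICT(C → g c c) = (FIRST(RHS) \ {ε}) ∪ (FOLLOW(C) if ε ∈ FIRST(RHS), i.e. RHS ⇒* ε)
FIRST(g c c) = { 'g' }
ε ∉ FIRST(g c c), so FOLLOW(C) is not added.
PREDICT(C → g c c) = { 'g' }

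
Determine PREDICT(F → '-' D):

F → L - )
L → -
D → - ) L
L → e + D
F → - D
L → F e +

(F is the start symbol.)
PREDICT(F → '-' D) = (FIRST(RHS) \ {ε}) ∪ (FOLLOW(F) if ε ∈ FIRST(RHS), i.e. RHS ⇒* ε)
FIRST('-' D) = { '-' }
ε ∉ FIRST('-' D), so FOLLOW(F) is not added.
PREDICT(F → '-' D) = { '-' }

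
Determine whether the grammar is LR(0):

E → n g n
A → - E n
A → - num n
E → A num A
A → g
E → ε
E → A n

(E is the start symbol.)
No. Shift-reduce conflict between [E → .] and [A → . - E n]

A grammar is LR(0) if no state in the canonical LR(0) collection has:
  - both a shift item (dot before a terminal) and a complete item (shift-reduce conflict), or
  - two or more complete items (reduce-reduce conflict; the accept item [E' → E .] counts as a complete item here).

Augment with E' → E and build the canonical LR(0) collection (I0 = CLOSURE({[E' → . E]}), then GOTO on every symbol after a dot until no new states appear). It has 15 states:
  I0: { [A → . - E n], [A → . - num n], [A → . g], [E → . A n], [E → . A num A], [E → . n g n], [E → .], [E' → . E] }  — shift, reduce
  I1: { [A → - . E n], [A → - . num n], [A → . - E n], [A → . - num n], [A → . g], [E → . A n], [E → . A num A], [E → . n g n], [E → .] }  — shift, reduce
  I2: { [E → A . n], [E → A . num A] }  — shift
  I3: { [E' → E .] }  — accept
  I4: { [A → g .] }  — reduce
  I5: { [E → n . g n] }  — shift
  I6: { [E → n g . n] }  — shift
  I7: { [E → n g n .] }  — reduce
  I8: { [E → A n .] }  — reduce
  I9: { [A → . - E n], [A → . - num n], [A → . g], [E → A num . A] }  — shift
  I10: { [E → A num A .] }  — reduce
  I11: { [A → - E . n] }  — shift
  I12: { [A → - num . n] }  — shift
  I13: { [A → - num n .] }  — reduce
  I14: { [A → - E n .] }  — reduce

Conflict in state I0:
  Shift-reduce conflict between [E → .] and [A → . - E n]
So the grammar is NOT LR(0).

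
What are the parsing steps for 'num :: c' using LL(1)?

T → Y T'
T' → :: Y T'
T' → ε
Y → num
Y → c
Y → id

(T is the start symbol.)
Stack is shown with the top on the left.

Stack      Input       Action
-----------------------------
T $        num :: c $  output T → Y T'
Y T' $     num :: c $  output Y → num
num T' $   num :: c $  match 'num'
T' $       :: c $      output T' → :: Y T'
:: Y T' $  :: c $      match '::'
Y T' $     c $         output Y → c
c T' $     c $         match 'c'
T' $       $           output T' → ε
$          $           accept

The string is accepted.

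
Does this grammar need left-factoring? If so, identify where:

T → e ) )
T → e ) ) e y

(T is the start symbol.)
Yes, T has productions with common prefix 'e ) )'

Left-factoring is needed when two productions for the same non-terminal
share a common prefix on the right-hand side.

Productions for T:
  T → e ) )
  T → e ) ) e y

Found common prefix 'e ) )' in productions for T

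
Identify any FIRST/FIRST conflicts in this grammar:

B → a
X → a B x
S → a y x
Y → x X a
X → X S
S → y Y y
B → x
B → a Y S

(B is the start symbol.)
Yes. B → a / B → a Y S on { 'a' }; X → a B x / X → X S on { 'a' }

A FIRST/FIRST conflict occurs when two productions N → α and N → β for the same non-terminal have FIRST(α) ∩ FIRST(β) ≠ ∅ (with ε ∈ FIRST of a nullable right-hand side, so two nullable alternatives also conflict).

FIRST sets of the non-terminals at (or reachable through a nullable prefix from) the front of some alternative:
  FIRST(X) = { 'a' }

Productions for B:
  B → a: FIRST = { 'a' }
  B → x: FIRST = { 'x' }
  B → a Y S: FIRST = { 'a' }
Productions for X:
  X → a B x: FIRST = { 'a' }
  X → X S: FIRST = { 'a' }
Productions for S:
  S → a y x: FIRST = { 'a' }
  S → y Y y: FIRST = { 'y' }
Y has only one production, so no FIRST/FIRST conflict is possible there.

Conflict for B: B → a and B → a Y S
  Overlap: { 'a' }
Conflict for X: X → a B x and X → X S
  Overlap: { 'a' }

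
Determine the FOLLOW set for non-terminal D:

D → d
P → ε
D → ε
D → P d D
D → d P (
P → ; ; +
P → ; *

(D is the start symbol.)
{ $ }

D is the start symbol, so $ ∈ FOLLOW(D).
In D → P d D: D is at the end; this adds FOLLOW(D) to itself — nothing new

Taking the union: FOLLOW(D) = { $ }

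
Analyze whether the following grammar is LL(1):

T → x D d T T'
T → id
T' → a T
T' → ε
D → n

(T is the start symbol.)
A grammar is LL(1) if for each non-terminal N with multiple productions, the predict sets of those productions are pairwise disjoint, where PREDICT(N → α) = (FIRST(α) \ {ε}) ∪ (FOLLOW(N) if α ⇒* ε).

Relevant sets:
  FOLLOW(T') = { $, 'a' }

For T:
  PREDICT(T → x D d T T') = { 'x' }
  PREDICT(T → id) = { 'id' }
For T':
  PREDICT(T' → a T) = { 'a' }
  PREDICT(T' → ε) = { $, 'a' }
D has a single production, so nothing to check there.

Conflict found: Predict set conflict for T': { 'a' }
The grammar is NOT LL(1).

Answer: No. Predict set conflict for T': { 'a' }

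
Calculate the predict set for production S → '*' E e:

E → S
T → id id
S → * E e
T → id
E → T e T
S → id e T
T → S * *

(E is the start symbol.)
PREDICT(S → '*' E e) = (FIRST(RHS) \ {ε}) ∪ (FOLLOW(S) if ε ∈ FIRST(RHS), i.e. RHS ⇒* ε)
FIRST('*' E e) = { '*' }
ε ∉ FIRST('*' E e), so FOLLOW(S) is not added.
PREDICT(S → '*' E e) = { '*' }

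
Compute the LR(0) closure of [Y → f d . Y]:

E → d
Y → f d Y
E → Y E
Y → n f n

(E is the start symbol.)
Start with: [Y → f d . Y]
  [Y → f d . Y] has the dot before Y: add [Y → . f d Y], [Y → . n f n]
No further items can be added.

CLOSURE = { [Y → . f d Y], [Y → . n f n], [Y → f d . Y] }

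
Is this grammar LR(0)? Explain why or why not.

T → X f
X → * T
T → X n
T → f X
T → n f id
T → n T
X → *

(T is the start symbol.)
A grammar is LR(0) if no state in the canonical LR(0) collection has:
  - both a shift item (dot before a terminal) and a complete item (shift-reduce conflict), or
  - two or more complete items (reduce-reduce conflict; the accept item [T' → T .] counts as a complete item here).

Augment with T' → T and build the canonical LR(0) collection (I0 = CLOSURE({[T' → . T]}), then GOTO on every symbol after a dot until no new states appear). It has 13 states:
  I0: { [T → . X f], [T → . X n], [T → . f X], [T → . n T], [T → . n f id], [T' → . T], [X → . * T], [X → . *] }  — shift
  I1: { [T → . X f], [T → . X n], [T → . f X], [T → . n T], [T → . n f id], [X → * . T], [X → * .], [X → . * T], [X → . *] }  — shift, reduce
  I2: { [T' → T .] }  — accept
  I3: { [T → X . f], [T → X . n] }  — shift
  I4: { [T → f . X], [X → . * T], [X → . *] }  — shift
  I5: { [T → . X f], [T → . X n], [T → . f X], [T → . n T], [T → . n f id], [T → n . T], [T → n . f id], [X → . * T], [X → . *] }  — shift
  I6: { [T → n T .] }  — reduce
  I7: { [T → f . X], [T → n f . id], [X → . * T], [X → . *] }  — shift
  I8: { [T → f X .] }  — reduce
  I9: { [T → n f id .] }  — reduce
  I10: { [T → X f .] }  — reduce
  I11: { [T → X n .] }  — reduce
  I12: { [X → * T .] }  — reduce

Conflict in state I1:
  Shift-reduce conflict between [X → * .] and [T → . f X]
So the grammar is NOT LR(0).

Answer: No. Shift-reduce conflict between [X → * .] and [T → . f X]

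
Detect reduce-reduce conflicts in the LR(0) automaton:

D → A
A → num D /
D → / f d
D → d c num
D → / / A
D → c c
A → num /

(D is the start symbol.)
A reduce-reduce conflict occurs when an LR(0) state has two complete items [A → α .] and [B → β .] — both call for a reduction, and with no lookahead the parser cannot choose between them.

Augment with D' → D and build the canonical LR(0) collection (I0 = CLOSURE({[D' → . D]}), then GOTO on every symbol after a dot until no new states appear). It has 17 states:
  I0: { [A → . num /], [A → . num D /], [D → . / / A], [D → . / f d], [D → . A], [D → . c c], [D → . d c num], [D' → . D] }  — shift
  I1: { [D → / . / A], [D → / . f d] }  — shift
  I2: { [D → A .] }  — reduce
  I3: { [D' → D .] }  — accept
  I4: { [D → c . c] }  — shift
  I5: { [D → d . c num] }  — shift
  I6: { [A → . num /], [A → . num D /], [A → num . /], [A → num . D /], [D → . / / A], [D → . / f d], [D → . A], [D → . c c], [D → . d c num] }  — shift
  I7: { [A → num / .], [D → / . / A], [D → / . f d] }  — shift, reduce
  I8: { [A → num D . /] }  — shift
  I9: { [A → num D / .] }  — reduce
  I10: { [A → . num /], [A → . num D /], [D → / / . A] }  — shift
  I11: { [D → / f . d] }  — shift
  I12: { [D → / f d .] }  — reduce
  I13: { [D → / / A .] }  — reduce
  I14: { [D → d c . num] }  — shift
  I15: { [D → d c num .] }  — reduce
  I16: { [D → c c .] }  — reduce

No state contains more than one complete item.

Answer: No reduce-reduce conflicts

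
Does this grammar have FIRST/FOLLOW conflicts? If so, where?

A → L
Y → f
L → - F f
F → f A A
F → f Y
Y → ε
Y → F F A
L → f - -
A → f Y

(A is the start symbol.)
A FIRST/FOLLOW conflict occurs when a non-terminal N has a nullable alternative N → β (β ⇒* ε) and another alternative N → α with FIRST(α) ∩ FOLLOW(N) ≠ ∅: on such a lookahead the parser cannot decide between expanding α and letting N vanish via β.

Nullable non-terminals: Y.
FIRST sets used below: FIRST(F) = { 'f' }

Y: nullable alternative(s) Y → ε; FOLLOW(Y) = { $, '-', 'f' }
  Y → f: FIRST \ {ε} = { 'f' } — overlaps FOLLOW(Y) on { 'f' }: CONFLICT
  Y → ε: FIRST \ {ε} = { } — this is the only nullable alternative, skip
  Y → F F A: FIRST \ {ε} = { 'f' } — overlaps FOLLOW(Y) on { 'f' }: CONFLICT

A, F, L have no nullable alternative, so no FIRST/FOLLOW check is needed there.

So the grammar has 2 FIRST/FOLLOW conflicts (marked CONFLICT above).

Answer: Yes. Y → f with FOLLOW(Y) on { 'f' }; Y → F F A with FOLLOW(Y) on { 'f' }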